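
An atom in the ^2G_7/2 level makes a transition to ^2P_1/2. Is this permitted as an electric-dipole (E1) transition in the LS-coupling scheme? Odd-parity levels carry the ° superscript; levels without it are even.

forbidden

Reading off the term symbols: S 1/2→1/2, L 4→1, J 7/2→1/2, parity even→even.
Parity must change: even → even — fails.
ΔS = 0: S: 1/2 → 1/2 — passes.
ΔL = 0, ±1 (not L=0↔0): L: 4 → 1, ΔL = -3 — fails.
ΔJ = 0, ±1 (not J=0↔0): J: 7/2 → 1/2, ΔJ = -3 — fails.
Rule(s) violated: parity, ΔL, ΔJ.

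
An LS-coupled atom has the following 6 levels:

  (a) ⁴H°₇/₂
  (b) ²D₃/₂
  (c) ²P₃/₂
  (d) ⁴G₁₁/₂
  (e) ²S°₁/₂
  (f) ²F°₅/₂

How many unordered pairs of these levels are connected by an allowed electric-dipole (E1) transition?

2

(a)–(b): forbidden (ΔS, ΔL, ΔJ).
(a)–(c): forbidden (ΔS, ΔL, ΔJ).
(a)–(d): forbidden (ΔJ).
(a)–(e): forbidden (parity, ΔS, ΔL, ΔJ).
(a)–(f): forbidden (parity, ΔS, ΔL).
(b)–(c): forbidden (parity).
(b)–(d): forbidden (parity, ΔS, ΔL, ΔJ).
(b)–(e): forbidden (ΔL).
(b)–(f): allowed.
(c)–(d): forbidden (parity, ΔS, ΔL, ΔJ).
(c)–(e): allowed.
(c)–(f): forbidden (ΔL).
(d)–(e): forbidden (ΔS, ΔL, ΔJ).
(d)–(f): forbidden (ΔS, ΔJ).
(e)–(f): forbidden (parity, ΔL, ΔJ).
Allowed pairs: 2 of 15.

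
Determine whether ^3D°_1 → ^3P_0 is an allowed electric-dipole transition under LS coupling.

Reading off the term symbols: S 1→1, L 2→1, J 1→0, parity odd→even.
Parity must change: odd → even — passes.
ΔS = 0: S: 1 → 1 — passes.
ΔL = 0, ±1 (not L=0↔0): L: 2 → 1, ΔL = -1 — passes.
ΔJ = 0, ±1 (not J=0↔0): J: 1 → 0, ΔJ = -1 — passes.
All four E1 rules are satisfied.

allowed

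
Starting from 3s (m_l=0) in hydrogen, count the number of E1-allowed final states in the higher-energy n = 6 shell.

3

E1 requires Δl = ±1, so l_f ∈ {-1, 1}; with 0 ≤ l_f ≤ n_f−1 = 5, the allowed l_f values are {1}.
For l_f = 1: m_f ∈ {m_i−1, m_i, m_i+1} ∩ [−1, 1] = {-1, 0, 1} → 3 states.
Total: 3.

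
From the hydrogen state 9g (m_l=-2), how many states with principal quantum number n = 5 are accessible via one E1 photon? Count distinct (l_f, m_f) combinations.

E1 requires Δl = ±1, so l_f ∈ {3, 5}; with 0 ≤ l_f ≤ n_f−1 = 4, the allowed l_f values are {3}.
For l_f = 3: m_f ∈ {m_i−1, m_i, m_i+1} ∩ [−3, 3] = {-3, -2, -1} → 3 states.
Total: 3.

3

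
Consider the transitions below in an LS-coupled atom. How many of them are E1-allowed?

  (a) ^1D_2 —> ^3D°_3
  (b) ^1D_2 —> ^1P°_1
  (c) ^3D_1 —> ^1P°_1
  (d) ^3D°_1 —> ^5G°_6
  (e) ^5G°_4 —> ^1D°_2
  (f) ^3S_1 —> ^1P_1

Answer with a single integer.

(a) forbidden (ΔS fails)
(b) allowed
(c) forbidden (ΔS fails)
(d) forbidden (parity, ΔS, ΔL, ΔJ fail)
(e) forbidden (parity, ΔS, ΔL, ΔJ fail)
(f) forbidden (parity, ΔS fail)
Total allowed: 1 of 6.

1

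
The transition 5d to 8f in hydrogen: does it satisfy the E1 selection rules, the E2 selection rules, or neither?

E1

Δl = 3 − 2 = +1; l_i + l_f = 5.
E1 (Δl = ±1): satisfied.
E2 (Δl = 0,±2, l_i+l_f ≥ 2): not satisfied.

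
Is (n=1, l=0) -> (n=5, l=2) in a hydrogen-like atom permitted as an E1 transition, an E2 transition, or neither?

Δl = 2 − 0 = +2; l_i + l_f = 2.
E1 (Δl = ±1): not satisfied.
E2 (Δl = 0,±2, l_i+l_f ≥ 2): satisfied.

E2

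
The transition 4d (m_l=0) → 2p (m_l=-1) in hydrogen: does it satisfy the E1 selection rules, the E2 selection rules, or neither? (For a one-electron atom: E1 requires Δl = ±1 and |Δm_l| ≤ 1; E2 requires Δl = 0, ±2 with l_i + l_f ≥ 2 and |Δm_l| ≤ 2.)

Δl = 1 − 2 = -1; l_i + l_f = 3.
Δm_l = -1.
E1 (Δl = ±1, |Δm_l| ≤ 1): satisfied.
E2 (Δl = 0,±2, l_i+l_f ≥ 2, |Δm_l| ≤ 2): not satisfied.

E1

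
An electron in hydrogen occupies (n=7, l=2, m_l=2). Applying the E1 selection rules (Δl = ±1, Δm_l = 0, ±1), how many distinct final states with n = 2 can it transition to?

1

E1 requires Δl = ±1, so l_f ∈ {1, 3}; with 0 ≤ l_f ≤ n_f−1 = 1, the allowed l_f values are {1}.
For l_f = 1: m_f ∈ {m_i−1, m_i, m_i+1} ∩ [−1, 1] = {1} → 1 state.
Total: 1.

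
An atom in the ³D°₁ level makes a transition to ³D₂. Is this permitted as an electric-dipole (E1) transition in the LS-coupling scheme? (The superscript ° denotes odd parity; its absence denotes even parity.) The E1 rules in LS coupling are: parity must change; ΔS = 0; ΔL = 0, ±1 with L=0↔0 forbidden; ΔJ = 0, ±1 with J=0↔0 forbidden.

Parity must change: odd → even — ✓.
ΔS = 0: S: 1 → 1 — ✓.
ΔL = 0, ±1 (not L=0↔0): L: 2 → 2, ΔL = +0 — ✓.
ΔJ = 0, ±1 (not J=0↔0): J: 1 → 2, ΔJ = +1 — ✓.
All four E1 rules are satisfied.

allowed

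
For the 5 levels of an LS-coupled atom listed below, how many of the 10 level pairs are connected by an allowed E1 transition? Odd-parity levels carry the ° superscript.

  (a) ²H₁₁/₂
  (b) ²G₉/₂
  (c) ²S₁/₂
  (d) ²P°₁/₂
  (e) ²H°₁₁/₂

3

(a)–(b): forbidden (parity).
(a)–(c): forbidden (parity, ΔL, ΔJ).
(a)–(d): forbidden (ΔL, ΔJ).
(a)–(e): allowed.
(b)–(c): forbidden (parity, ΔL, ΔJ).
(b)–(d): forbidden (ΔL, ΔJ).
(b)–(e): allowed.
(c)–(d): allowed.
(c)–(e): forbidden (ΔL, ΔJ).
(d)–(e): forbidden (parity, ΔL, ΔJ).
Allowed pairs: 3 of 10.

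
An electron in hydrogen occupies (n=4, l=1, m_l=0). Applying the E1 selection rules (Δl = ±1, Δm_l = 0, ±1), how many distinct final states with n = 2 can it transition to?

E1 requires Δl = ±1, so l_f ∈ {0, 2}; with 0 ≤ l_f ≤ n_f−1 = 1, the allowed l_f values are {0}.
For l_f = 0: m_f ∈ {m_i−1, m_i, m_i+1} ∩ [−0, 0] = {0} → 1 state.
Total: 1.

1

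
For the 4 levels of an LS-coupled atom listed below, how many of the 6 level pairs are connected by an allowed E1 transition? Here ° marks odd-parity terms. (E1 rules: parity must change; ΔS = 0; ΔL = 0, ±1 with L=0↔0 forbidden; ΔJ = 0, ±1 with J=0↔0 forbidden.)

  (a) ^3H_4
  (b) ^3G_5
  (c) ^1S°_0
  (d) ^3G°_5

2

(a)–(b): forbidden (parity).
(a)–(c): forbidden (ΔS, ΔL, ΔJ).
(a)–(d): allowed.
(b)–(c): forbidden (ΔS, ΔL, ΔJ).
(b)–(d): allowed.
(c)–(d): forbidden (parity, ΔS, ΔL, ΔJ).
Allowed pairs: 2 of 6.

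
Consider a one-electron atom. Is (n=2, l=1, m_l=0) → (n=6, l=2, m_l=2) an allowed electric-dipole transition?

forbidden

Initial l = 1, final l = 2, so Δl = +1. E1 requires Δl = ±1: ✓.
Δm_l = 2 − (0) = +2. E1 requires Δm_l = 0, ±1: ✗.
The transition is electric-dipole forbidden.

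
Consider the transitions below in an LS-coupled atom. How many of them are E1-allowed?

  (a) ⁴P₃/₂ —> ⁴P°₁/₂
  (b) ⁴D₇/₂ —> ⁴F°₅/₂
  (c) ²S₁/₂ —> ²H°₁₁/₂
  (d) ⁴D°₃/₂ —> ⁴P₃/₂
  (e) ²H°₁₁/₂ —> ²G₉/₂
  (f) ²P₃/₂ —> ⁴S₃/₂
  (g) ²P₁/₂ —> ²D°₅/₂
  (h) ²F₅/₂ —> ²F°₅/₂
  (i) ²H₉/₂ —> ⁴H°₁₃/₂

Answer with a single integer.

(a) allowed
(b) allowed
(c) forbidden (ΔL, ΔJ fail)
(d) allowed
(e) allowed
(f) forbidden (parity, ΔS fail)
(g) forbidden (ΔJ fails)
(h) allowed
(i) forbidden (ΔS, ΔJ fail)
Total allowed: 5 of 9.

5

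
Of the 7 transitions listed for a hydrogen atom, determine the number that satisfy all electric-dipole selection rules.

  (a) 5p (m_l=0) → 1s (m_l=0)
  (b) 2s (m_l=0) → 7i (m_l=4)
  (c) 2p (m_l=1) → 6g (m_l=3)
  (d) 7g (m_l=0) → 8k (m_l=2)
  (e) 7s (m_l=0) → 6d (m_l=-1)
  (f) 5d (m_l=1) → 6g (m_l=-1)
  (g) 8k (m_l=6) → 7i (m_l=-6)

(a) allowed
(b) forbidden — Δl = +6 (E1 requires Δl = ±1); Δm_l = +4 (E1 requires Δm_l = 0, ±1)
(c) forbidden — Δl = +3 (E1 requires Δl = ±1); Δm_l = +2 (E1 requires Δm_l = 0, ±1)
(d) forbidden — Δl = +3 (E1 requires Δl = ±1); Δm_l = +2 (E1 requires Δm_l = 0, ±1)
(e) forbidden — Δl = +2 (E1 requires Δl = ±1)
(f) forbidden — Δl = +2 (E1 requires Δl = ±1); Δm_l = -2 (E1 requires Δm_l = 0, ±1)
(g) forbidden — Δm_l = -12 (E1 requires Δm_l = 0, ±1)
Total allowed: 1 of 7.

1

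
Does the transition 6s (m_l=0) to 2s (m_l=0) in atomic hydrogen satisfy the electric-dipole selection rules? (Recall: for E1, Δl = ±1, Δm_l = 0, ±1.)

Initial l = 0, final l = 0, so Δl = +0. E1 requires Δl = ±1: fails.
Δm_l = 0 − (0) = +0. E1 requires Δm_l = 0, ±1: ok.
The transition is electric-dipole forbidden.

forbidden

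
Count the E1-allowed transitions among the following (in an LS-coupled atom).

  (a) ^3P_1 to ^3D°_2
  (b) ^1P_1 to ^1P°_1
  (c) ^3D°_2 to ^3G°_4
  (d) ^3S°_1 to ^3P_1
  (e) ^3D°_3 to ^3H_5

3

(a) allowed
(b) allowed
(c) forbidden (parity, ΔL, ΔJ fail)
(d) allowed
(e) forbidden (ΔL, ΔJ fail)
Total allowed: 3 of 5.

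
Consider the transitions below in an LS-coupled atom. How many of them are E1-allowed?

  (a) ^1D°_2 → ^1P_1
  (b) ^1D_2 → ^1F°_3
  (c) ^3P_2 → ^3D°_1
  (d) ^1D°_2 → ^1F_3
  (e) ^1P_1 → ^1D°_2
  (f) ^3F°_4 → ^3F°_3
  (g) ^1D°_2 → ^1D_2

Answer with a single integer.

(a) allowed
(b) allowed
(c) allowed
(d) allowed
(e) allowed
(f) forbidden (parity fails)
(g) allowed
Total allowed: 6 of 7.

6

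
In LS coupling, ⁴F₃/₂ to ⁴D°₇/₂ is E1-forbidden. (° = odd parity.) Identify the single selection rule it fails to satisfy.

Reading off the term symbols: S 3/2→3/2, L 3→2, J 3/2→7/2, parity even→odd.
ΔS = 0: S: 3/2 → 3/2 — ok.
Parity must change: even → odd — ok.
ΔJ = 0, ±1 (not J=0↔0): J: 3/2 → 7/2, ΔJ = +2 — fails.
ΔL = 0, ±1 (not L=0↔0): L: 3 → 2, ΔL = -1 — ok.

the ΔJ = 0, ±1 rule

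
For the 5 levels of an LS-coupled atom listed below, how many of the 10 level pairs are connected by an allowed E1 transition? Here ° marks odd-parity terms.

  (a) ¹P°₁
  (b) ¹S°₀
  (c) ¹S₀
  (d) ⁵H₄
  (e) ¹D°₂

1

(a)–(b): forbidden (parity).
(a)–(c): allowed.
(a)–(d): forbidden (ΔS, ΔL, ΔJ).
(a)–(e): forbidden (parity).
(b)–(c): forbidden (ΔL, ΔJ).
(b)–(d): forbidden (ΔS, ΔL, ΔJ).
(b)–(e): forbidden (parity, ΔL, ΔJ).
(c)–(d): forbidden (parity, ΔS, ΔL, ΔJ).
(c)–(e): forbidden (ΔL, ΔJ).
(d)–(e): forbidden (ΔS, ΔL, ΔJ).
Allowed pairs: 1 of 10.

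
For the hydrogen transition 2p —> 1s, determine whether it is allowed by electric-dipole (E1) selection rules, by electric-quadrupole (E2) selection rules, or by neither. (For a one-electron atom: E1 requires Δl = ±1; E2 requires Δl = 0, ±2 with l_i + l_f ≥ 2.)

E1

Δl = 0 − 1 = -1; l_i + l_f = 1.
E1 (Δl = ±1): satisfied.
E2 (Δl = 0,±2, l_i+l_f ≥ 2): not satisfied.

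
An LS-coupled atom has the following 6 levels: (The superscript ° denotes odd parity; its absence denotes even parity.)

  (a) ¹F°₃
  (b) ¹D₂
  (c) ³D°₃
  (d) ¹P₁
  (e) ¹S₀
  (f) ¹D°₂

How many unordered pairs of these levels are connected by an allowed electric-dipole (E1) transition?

3

(a)–(b): allowed.
(a)–(c): forbidden (parity, ΔS).
(a)–(d): forbidden (ΔL, ΔJ).
(a)–(e): forbidden (ΔL, ΔJ).
(a)–(f): forbidden (parity).
(b)–(c): forbidden (ΔS).
(b)–(d): forbidden (parity).
(b)–(e): forbidden (parity, ΔL, ΔJ).
(b)–(f): allowed.
(c)–(d): forbidden (ΔS, ΔJ).
(c)–(e): forbidden (ΔS, ΔL, ΔJ).
(c)–(f): forbidden (parity, ΔS).
(d)–(e): forbidden (parity).
(d)–(f): allowed.
(e)–(f): forbidden (ΔL, ΔJ).
Allowed pairs: 3 of 15.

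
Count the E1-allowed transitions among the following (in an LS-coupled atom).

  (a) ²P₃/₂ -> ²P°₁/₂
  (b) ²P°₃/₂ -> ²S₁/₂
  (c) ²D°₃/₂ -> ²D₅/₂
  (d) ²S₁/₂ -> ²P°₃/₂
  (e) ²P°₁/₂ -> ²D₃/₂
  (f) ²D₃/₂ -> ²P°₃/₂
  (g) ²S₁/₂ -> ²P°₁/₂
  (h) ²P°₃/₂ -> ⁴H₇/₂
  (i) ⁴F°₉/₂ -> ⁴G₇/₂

8

(a) allowed
(b) allowed
(c) allowed
(d) allowed
(e) allowed
(f) allowed
(g) allowed
(h) forbidden (ΔS, ΔL, ΔJ fail)
(i) allowed
Total allowed: 8 of 9.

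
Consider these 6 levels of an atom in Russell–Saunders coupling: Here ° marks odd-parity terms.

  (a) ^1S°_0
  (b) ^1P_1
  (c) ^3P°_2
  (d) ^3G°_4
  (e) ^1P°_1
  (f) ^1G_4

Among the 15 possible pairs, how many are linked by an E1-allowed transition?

2

(a)–(b): allowed.
(a)–(c): forbidden (parity, ΔS, ΔJ).
(a)–(d): forbidden (parity, ΔS, ΔL, ΔJ).
(a)–(e): forbidden (parity).
(a)–(f): forbidden (ΔL, ΔJ).
(b)–(c): forbidden (ΔS).
(b)–(d): forbidden (ΔS, ΔL, ΔJ).
(b)–(e): allowed.
(b)–(f): forbidden (parity, ΔL, ΔJ).
(c)–(d): forbidden (parity, ΔL, ΔJ).
(c)–(e): forbidden (parity, ΔS).
(c)–(f): forbidden (ΔS, ΔL, ΔJ).
(d)–(e): forbidden (parity, ΔS, ΔL, ΔJ).
(d)–(f): forbidden (ΔS).
(e)–(f): forbidden (ΔL, ΔJ).
Allowed pairs: 2 of 15.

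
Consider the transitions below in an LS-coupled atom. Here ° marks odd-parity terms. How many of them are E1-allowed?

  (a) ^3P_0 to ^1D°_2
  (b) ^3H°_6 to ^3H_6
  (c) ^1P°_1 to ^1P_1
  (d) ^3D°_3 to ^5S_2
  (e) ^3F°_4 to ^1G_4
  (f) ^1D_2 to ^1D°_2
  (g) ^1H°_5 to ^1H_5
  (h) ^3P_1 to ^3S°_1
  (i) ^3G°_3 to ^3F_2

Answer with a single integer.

(a) forbidden (ΔS, ΔJ fail)
(b) allowed
(c) allowed
(d) forbidden (ΔS, ΔL fail)
(e) forbidden (ΔS fails)
(f) allowed
(g) allowed
(h) allowed
(i) allowed
Total allowed: 6 of 9.

6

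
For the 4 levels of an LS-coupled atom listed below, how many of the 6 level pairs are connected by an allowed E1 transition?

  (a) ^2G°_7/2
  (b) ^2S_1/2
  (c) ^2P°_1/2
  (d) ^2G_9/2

2

(a)–(b): forbidden (ΔL, ΔJ).
(a)–(c): forbidden (parity, ΔL, ΔJ).
(a)–(d): allowed.
(b)–(c): allowed.
(b)–(d): forbidden (parity, ΔL, ΔJ).
(c)–(d): forbidden (ΔL, ΔJ).
Allowed pairs: 2 of 6.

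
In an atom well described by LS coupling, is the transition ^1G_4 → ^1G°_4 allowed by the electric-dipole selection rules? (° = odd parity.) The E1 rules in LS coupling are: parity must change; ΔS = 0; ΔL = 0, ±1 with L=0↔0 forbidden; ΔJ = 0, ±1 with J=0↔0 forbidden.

allowed

Reading off the term symbols: S 0→0, L 4→4, J 4→4, parity even→odd.
Parity must change: even → odd — ok.
ΔS = 0: S: 0 → 0 — ok.
ΔL = 0, ±1 (not L=0↔0): L: 4 → 4, ΔL = +0 — ok.
ΔJ = 0, ±1 (not J=0↔0): J: 4 → 4, ΔJ = +0 — ok.
All four E1 rules are satisfied.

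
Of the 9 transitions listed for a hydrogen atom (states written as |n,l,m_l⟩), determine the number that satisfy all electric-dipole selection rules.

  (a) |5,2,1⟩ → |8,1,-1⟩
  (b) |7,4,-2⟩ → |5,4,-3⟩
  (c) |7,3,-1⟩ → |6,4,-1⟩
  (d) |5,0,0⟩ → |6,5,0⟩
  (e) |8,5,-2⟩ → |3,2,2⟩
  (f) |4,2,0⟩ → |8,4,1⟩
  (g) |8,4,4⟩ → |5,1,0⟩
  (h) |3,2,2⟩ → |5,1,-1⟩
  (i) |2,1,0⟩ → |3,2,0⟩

2

(a) forbidden — Δm_l = -2 (E1 requires Δm_l = 0, ±1)
(b) forbidden — Δl = +0 (E1 requires Δl = ±1)
(c) allowed
(d) forbidden — Δl = +5 (E1 requires Δl = ±1)
(e) forbidden — Δl = -3 (E1 requires Δl = ±1); Δm_l = +4 (E1 requires Δm_l = 0, ±1)
(f) forbidden — Δl = +2 (E1 requires Δl = ±1)
(g) forbidden — Δl = -3 (E1 requires Δl = ±1); Δm_l = -4 (E1 requires Δm_l = 0, ±1)
(h) forbidden — Δm_l = -3 (E1 requires Δm_l = 0, ±1)
(i) allowed
Total allowed: 2 of 9.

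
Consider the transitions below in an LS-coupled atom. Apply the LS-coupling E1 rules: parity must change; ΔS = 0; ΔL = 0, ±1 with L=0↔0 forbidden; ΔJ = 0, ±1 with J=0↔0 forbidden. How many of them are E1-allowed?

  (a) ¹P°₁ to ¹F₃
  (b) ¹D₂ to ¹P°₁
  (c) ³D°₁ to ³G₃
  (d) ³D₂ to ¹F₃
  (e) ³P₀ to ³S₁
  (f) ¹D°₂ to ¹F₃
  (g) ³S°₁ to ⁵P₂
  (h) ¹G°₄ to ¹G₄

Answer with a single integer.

(a) forbidden (ΔL, ΔJ fail)
(b) allowed
(c) forbidden (ΔL, ΔJ fail)
(d) forbidden (parity, ΔS fail)
(e) forbidden (parity fails)
(f) allowed
(g) forbidden (ΔS fails)
(h) allowed
Total allowed: 3 of 8.

3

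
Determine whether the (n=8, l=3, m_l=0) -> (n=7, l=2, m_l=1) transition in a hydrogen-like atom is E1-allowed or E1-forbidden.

allowed

Initial l = 3, final l = 2, so Δl = -1. E1 requires Δl = ±1: passes.
m_l: 0 → 1 (Δm_l = +1). |Δm_l| ≤ 1 passes.
All E1 selection rules are satisfied.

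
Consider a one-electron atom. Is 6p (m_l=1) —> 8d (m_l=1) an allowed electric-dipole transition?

l: 1 → 2 (Δl = +1). Δl = ±1 passes.
m_l: 1 → 1 (Δm_l = +0). |Δm_l| ≤ 1 passes.
All E1 selection rules are satisfied.

allowed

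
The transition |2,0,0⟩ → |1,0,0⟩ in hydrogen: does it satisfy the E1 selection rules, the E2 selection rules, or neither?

Δl = 0 − 0 = +0; l_i + l_f = 0.
Δm_l = +0.
E1 (Δl = ±1, |Δm_l| ≤ 1): not satisfied.
E2 (Δl = 0,±2, l_i+l_f ≥ 2, |Δm_l| ≤ 2): not satisfied.

neither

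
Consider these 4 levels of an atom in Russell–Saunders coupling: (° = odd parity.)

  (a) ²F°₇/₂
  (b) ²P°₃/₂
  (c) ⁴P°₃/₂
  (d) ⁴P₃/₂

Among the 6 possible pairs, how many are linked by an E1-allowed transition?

(a)–(b): forbidden (parity, ΔL, ΔJ).
(a)–(c): forbidden (parity, ΔS, ΔL, ΔJ).
(a)–(d): forbidden (ΔS, ΔL, ΔJ).
(b)–(c): forbidden (parity, ΔS).
(b)–(d): forbidden (ΔS).
(c)–(d): allowed.
Allowed pairs: 1 of 6.

1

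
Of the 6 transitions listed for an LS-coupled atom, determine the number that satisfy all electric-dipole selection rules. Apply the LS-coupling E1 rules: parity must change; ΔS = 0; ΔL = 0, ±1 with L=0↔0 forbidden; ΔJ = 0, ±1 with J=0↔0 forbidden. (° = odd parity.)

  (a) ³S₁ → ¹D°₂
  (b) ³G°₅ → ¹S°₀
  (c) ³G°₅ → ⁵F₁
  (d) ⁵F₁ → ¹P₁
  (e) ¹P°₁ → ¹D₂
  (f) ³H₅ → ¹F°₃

(a) forbidden (ΔS, ΔL fail)
(b) forbidden (parity, ΔS, ΔL, ΔJ fail)
(c) forbidden (ΔS, ΔJ fail)
(d) forbidden (parity, ΔS, ΔL fail)
(e) allowed
(f) forbidden (ΔS, ΔL, ΔJ fail)
Total allowed: 1 of 6.

1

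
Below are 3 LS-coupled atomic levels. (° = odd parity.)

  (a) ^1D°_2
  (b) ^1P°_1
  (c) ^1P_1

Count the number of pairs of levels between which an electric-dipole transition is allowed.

(a)–(b): forbidden (parity).
(a)–(c): allowed.
(b)–(c): allowed.
Allowed pairs: 2 of 3.

2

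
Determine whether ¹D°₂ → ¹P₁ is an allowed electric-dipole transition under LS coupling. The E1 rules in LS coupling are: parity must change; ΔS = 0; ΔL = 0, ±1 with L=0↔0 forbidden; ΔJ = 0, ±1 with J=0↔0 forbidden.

Initial level: S=0, L=2, J=2, parity odd. Final level: S=0, L=1, J=1, parity even.
Parity must change: odd → even — passes.
ΔS = 0: S: 0 → 0 — passes.
ΔL = 0, ±1 (not L=0↔0): L: 2 → 1, ΔL = -1 — passes.
ΔJ = 0, ±1 (not J=0↔0): J: 2 → 1, ΔJ = -1 — passes.
All four E1 rules are satisfied.

allowed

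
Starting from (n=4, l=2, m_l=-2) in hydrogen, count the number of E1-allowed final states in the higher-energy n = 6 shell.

4

E1 requires Δl = ±1, so l_f ∈ {1, 3}; with 0 ≤ l_f ≤ n_f−1 = 5, the allowed l_f values are {1, 3}.
For l_f = 1: m_f ∈ {m_i−1, m_i, m_i+1} ∩ [−1, 1] = {-1} → 1 state.
For l_f = 3: m_f ∈ {m_i−1, m_i, m_i+1} ∩ [−3, 3] = {-3, -2, -1} → 3 states.
Total: 4.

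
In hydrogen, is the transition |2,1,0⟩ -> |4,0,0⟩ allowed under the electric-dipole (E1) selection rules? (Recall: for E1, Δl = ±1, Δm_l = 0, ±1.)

allowed

Δl = 0 − 1 = -1; the E1 rule Δl = ±1 is passes.
Δm_l = 0 − (0) = +0. E1 requires Δm_l = 0, ±1: passes.
All E1 selection rules are satisfied.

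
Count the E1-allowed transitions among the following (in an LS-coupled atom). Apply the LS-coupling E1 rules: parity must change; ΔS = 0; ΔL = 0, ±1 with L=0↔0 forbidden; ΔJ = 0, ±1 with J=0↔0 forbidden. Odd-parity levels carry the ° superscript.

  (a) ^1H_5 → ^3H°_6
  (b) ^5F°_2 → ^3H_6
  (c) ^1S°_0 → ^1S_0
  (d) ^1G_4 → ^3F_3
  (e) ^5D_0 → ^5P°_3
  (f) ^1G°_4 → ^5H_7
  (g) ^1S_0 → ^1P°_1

1

(a) forbidden (ΔS fails)
(b) forbidden (ΔS, ΔL, ΔJ fail)
(c) forbidden (ΔL, ΔJ fail)
(d) forbidden (parity, ΔS fail)
(e) forbidden (ΔJ fails)
(f) forbidden (ΔS, ΔJ fail)
(g) allowed
Total allowed: 1 of 7.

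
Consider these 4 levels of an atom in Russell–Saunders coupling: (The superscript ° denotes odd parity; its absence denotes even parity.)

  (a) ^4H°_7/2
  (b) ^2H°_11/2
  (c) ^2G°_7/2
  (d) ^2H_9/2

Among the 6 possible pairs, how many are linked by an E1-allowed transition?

2

(a)–(b): forbidden (parity, ΔS, ΔJ).
(a)–(c): forbidden (parity, ΔS).
(a)–(d): forbidden (ΔS).
(b)–(c): forbidden (parity, ΔJ).
(b)–(d): allowed.
(c)–(d): allowed.
Allowed pairs: 2 of 6.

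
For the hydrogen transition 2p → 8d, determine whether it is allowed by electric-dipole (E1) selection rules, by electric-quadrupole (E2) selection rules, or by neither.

Δl = 2 − 1 = +1; l_i + l_f = 3.
E1 (Δl = ±1): satisfied.
E2 (Δl = 0,±2, l_i+l_f ≥ 2): not satisfied.

E1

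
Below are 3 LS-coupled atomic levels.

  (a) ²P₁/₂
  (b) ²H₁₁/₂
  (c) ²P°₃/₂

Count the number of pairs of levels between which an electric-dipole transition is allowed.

1

(a)–(b): forbidden (parity, ΔL, ΔJ).
(a)–(c): allowed.
(b)–(c): forbidden (ΔL, ΔJ).
Allowed pairs: 1 of 3.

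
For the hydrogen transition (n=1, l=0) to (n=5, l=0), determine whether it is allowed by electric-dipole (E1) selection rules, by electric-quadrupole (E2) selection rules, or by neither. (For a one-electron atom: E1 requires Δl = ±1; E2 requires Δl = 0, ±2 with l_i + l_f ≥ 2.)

neither

Δl = 0 − 0 = +0; l_i + l_f = 0.
E1 (Δl = ±1): not satisfied.
E2 (Δl = 0,±2, l_i+l_f ≥ 2): not satisfied.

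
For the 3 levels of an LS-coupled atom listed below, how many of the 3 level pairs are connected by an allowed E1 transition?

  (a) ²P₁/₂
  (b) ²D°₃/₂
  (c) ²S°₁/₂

2

(a)–(b): allowed.
(a)–(c): allowed.
(b)–(c): forbidden (parity, ΔL).
Allowed pairs: 2 of 3.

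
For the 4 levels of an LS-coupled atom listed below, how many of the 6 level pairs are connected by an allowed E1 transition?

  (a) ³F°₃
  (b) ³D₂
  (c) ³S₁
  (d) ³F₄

(a)–(b): allowed.
(a)–(c): forbidden (ΔL, ΔJ).
(a)–(d): allowed.
(b)–(c): forbidden (parity, ΔL).
(b)–(d): forbidden (parity, ΔJ).
(c)–(d): forbidden (parity, ΔL, ΔJ).
Allowed pairs: 2 of 6.

2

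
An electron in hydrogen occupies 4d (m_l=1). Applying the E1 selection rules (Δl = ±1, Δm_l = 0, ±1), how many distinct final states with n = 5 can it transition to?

E1 requires Δl = ±1, so l_f ∈ {1, 3}; with 0 ≤ l_f ≤ n_f−1 = 4, the allowed l_f values are {1, 3}.
For l_f = 1: m_f ∈ {m_i−1, m_i, m_i+1} ∩ [−1, 1] = {0, 1} → 2 states.
For l_f = 3: m_f ∈ {m_i−1, m_i, m_i+1} ∩ [−3, 3] = {0, 1, 2} → 3 states.
Total: 5.

5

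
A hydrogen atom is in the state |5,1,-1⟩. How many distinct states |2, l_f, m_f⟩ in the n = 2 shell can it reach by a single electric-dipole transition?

E1 requires Δl = ±1, so l_f ∈ {0, 2}; with 0 ≤ l_f ≤ n_f−1 = 1, the allowed l_f values are {0}.
For l_f = 0: m_f ∈ {m_i−1, m_i, m_i+1} ∩ [−0, 0] = {0} → 1 state.
Total: 1.

1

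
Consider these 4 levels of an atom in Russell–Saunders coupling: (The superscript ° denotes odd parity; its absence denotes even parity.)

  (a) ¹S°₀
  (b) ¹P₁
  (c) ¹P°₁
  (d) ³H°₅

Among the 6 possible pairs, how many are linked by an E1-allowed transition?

(a)–(b): allowed.
(a)–(c): forbidden (parity).
(a)–(d): forbidden (parity, ΔS, ΔL, ΔJ).
(b)–(c): allowed.
(b)–(d): forbidden (ΔS, ΔL, ΔJ).
(c)–(d): forbidden (parity, ΔS, ΔL, ΔJ).
Allowed pairs: 2 of 6.

2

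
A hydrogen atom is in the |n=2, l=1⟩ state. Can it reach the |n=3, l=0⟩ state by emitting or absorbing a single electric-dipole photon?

allowed

Δl = 0 − 1 = -1; the E1 rule Δl = ±1 is ✓.
All E1 selection rules are satisfied.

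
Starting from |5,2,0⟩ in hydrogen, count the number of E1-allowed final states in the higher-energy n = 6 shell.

E1 requires Δl = ±1, so l_f ∈ {1, 3}; with 0 ≤ l_f ≤ n_f−1 = 5, the allowed l_f values are {1, 3}.
For l_f = 1: m_f ∈ {m_i−1, m_i, m_i+1} ∩ [−1, 1] = {-1, 0, 1} → 3 states.
For l_f = 3: m_f ∈ {m_i−1, m_i, m_i+1} ∩ [−3, 3] = {-1, 0, 1} → 3 states.
Total: 6.

6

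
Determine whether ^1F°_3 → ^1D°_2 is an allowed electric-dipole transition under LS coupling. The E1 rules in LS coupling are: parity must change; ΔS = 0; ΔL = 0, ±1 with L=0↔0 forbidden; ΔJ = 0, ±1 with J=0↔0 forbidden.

forbidden

ΔS = 0: S: 0 → 0 — satisfied.
Parity must change: odd → odd — violated.
ΔJ = 0, ±1 (not J=0↔0): J: 3 → 2, ΔJ = -1 — satisfied.
ΔL = 0, ±1 (not L=0↔0): L: 3 → 2, ΔL = -1 — satisfied.
Rule(s) violated: parity.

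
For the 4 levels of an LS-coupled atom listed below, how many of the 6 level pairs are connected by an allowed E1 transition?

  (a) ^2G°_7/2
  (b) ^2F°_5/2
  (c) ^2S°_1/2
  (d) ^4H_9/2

0

(a)–(b): forbidden (parity).
(a)–(c): forbidden (parity, ΔL, ΔJ).
(a)–(d): forbidden (ΔS).
(b)–(c): forbidden (parity, ΔL, ΔJ).
(b)–(d): forbidden (ΔS, ΔL, ΔJ).
(c)–(d): forbidden (ΔS, ΔL, ΔJ).
Allowed pairs: 0 of 6.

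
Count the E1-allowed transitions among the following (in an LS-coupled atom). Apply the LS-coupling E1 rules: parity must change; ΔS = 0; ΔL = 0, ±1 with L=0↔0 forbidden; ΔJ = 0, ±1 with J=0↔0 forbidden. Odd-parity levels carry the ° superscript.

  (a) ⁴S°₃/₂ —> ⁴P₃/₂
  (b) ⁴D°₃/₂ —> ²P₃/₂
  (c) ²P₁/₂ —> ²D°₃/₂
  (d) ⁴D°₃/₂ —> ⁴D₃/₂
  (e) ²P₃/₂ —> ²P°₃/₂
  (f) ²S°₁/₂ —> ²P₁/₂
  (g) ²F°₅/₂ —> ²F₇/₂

6

(a) allowed
(b) forbidden (ΔS fails)
(c) allowed
(d) allowed
(e) allowed
(f) allowed
(g) allowed
Total allowed: 6 of 7.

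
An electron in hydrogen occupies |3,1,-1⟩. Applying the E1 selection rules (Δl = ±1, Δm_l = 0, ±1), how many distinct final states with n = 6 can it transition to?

E1 requires Δl = ±1, so l_f ∈ {0, 2}; with 0 ≤ l_f ≤ n_f−1 = 5, the allowed l_f values are {0, 2}.
For l_f = 0: m_f ∈ {m_i−1, m_i, m_i+1} ∩ [−0, 0] = {0} → 1 state.
For l_f = 2: m_f ∈ {m_i−1, m_i, m_i+1} ∩ [−2, 2] = {-2, -1, 0} → 3 states.
Total: 4.

4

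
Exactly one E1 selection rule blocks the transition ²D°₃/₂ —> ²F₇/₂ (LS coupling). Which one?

Initial level: S=1/2, L=2, J=3/2, parity odd. Final level: S=1/2, L=3, J=7/2, parity even.
Parity must change: odd → even — ✓.
ΔS = 0: S: 1/2 → 1/2 — ✓.
ΔL = 0, ±1 (not L=0↔0): L: 2 → 3, ΔL = +1 — ✓.
ΔJ = 0, ±1 (not J=0↔0): J: 3/2 → 7/2, ΔJ = +2 — ✗.

the ΔJ = 0, ±1 rule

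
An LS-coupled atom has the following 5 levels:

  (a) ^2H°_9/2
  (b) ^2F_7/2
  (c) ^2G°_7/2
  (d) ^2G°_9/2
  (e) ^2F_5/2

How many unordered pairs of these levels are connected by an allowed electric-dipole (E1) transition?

(a)–(b): forbidden (ΔL).
(a)–(c): forbidden (parity).
(a)–(d): forbidden (parity).
(a)–(e): forbidden (ΔL, ΔJ).
(b)–(c): allowed.
(b)–(d): allowed.
(b)–(e): forbidden (parity).
(c)–(d): forbidden (parity).
(c)–(e): allowed.
(d)–(e): forbidden (ΔJ).
Allowed pairs: 3 of 10.

3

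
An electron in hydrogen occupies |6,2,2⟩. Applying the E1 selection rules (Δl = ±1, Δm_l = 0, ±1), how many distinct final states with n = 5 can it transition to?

E1 requires Δl = ±1, so l_f ∈ {1, 3}; with 0 ≤ l_f ≤ n_f−1 = 4, the allowed l_f values are {1, 3}.
For l_f = 1: m_f ∈ {m_i−1, m_i, m_i+1} ∩ [−1, 1] = {1} → 1 state.
For l_f = 3: m_f ∈ {m_i−1, m_i, m_i+1} ∩ [−3, 3] = {1, 2, 3} → 3 states.
Total: 4.

4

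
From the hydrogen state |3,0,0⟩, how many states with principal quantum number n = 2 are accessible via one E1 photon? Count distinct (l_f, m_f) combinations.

3

E1 requires Δl = ±1, so l_f ∈ {-1, 1}; with 0 ≤ l_f ≤ n_f−1 = 1, the allowed l_f values are {1}.
For l_f = 1: m_f ∈ {m_i−1, m_i, m_i+1} ∩ [−1, 1] = {-1, 0, 1} → 3 states.
Total: 3.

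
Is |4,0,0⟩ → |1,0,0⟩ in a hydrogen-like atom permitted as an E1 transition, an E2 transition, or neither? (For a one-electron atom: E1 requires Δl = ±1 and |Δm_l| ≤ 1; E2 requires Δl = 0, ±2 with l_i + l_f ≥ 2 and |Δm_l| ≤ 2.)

neither

Δl = 0 − 0 = +0; l_i + l_f = 0.
Δm_l = +0.
E1 (Δl = ±1, |Δm_l| ≤ 1): not satisfied.
E2 (Δl = 0,±2, l_i+l_f ≥ 2, |Δm_l| ≤ 2): not satisfied.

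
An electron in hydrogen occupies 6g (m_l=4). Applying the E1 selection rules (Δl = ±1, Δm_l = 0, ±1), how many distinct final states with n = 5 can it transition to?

1

E1 requires Δl = ±1, so l_f ∈ {3, 5}; with 0 ≤ l_f ≤ n_f−1 = 4, the allowed l_f values are {3}.
For l_f = 3: m_f ∈ {m_i−1, m_i, m_i+1} ∩ [−3, 3] = {3} → 1 state.
Total: 1.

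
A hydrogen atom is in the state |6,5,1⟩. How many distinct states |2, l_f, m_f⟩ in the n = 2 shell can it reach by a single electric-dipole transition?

E1 requires l_f ∈ {4, 6}, but neither lies in [0, 1], so no final state is reachable.
Total: 0.

0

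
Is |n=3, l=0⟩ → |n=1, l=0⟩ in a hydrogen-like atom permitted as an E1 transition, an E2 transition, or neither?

Δl = 0 − 0 = +0; l_i + l_f = 0.
E1 (Δl = ±1): not satisfied.
E2 (Δl = 0,±2, l_i+l_f ≥ 2): not satisfied.

neither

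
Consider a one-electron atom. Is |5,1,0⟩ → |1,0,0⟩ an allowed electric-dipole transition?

allowed

l: 1 → 0 (Δl = -1). Δl = ±1 ok.
Δm_l = 0 − (0) = +0. E1 requires Δm_l = 0, ±1: ok.
All E1 selection rules are satisfied.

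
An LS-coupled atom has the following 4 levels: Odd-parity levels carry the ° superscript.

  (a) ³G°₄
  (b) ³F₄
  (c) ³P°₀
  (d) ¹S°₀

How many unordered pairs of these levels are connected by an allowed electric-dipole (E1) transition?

1

(a)–(b): allowed.
(a)–(c): forbidden (parity, ΔL, ΔJ).
(a)–(d): forbidden (parity, ΔS, ΔL, ΔJ).
(b)–(c): forbidden (ΔL, ΔJ).
(b)–(d): forbidden (ΔS, ΔL, ΔJ).
(c)–(d): forbidden (parity, ΔS, ΔJ).
Allowed pairs: 1 of 6.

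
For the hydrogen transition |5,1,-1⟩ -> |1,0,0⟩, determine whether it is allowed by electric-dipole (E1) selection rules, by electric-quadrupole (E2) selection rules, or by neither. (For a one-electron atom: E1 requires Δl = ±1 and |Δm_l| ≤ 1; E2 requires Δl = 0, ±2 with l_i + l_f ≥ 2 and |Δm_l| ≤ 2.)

Δl = 0 − 1 = -1; l_i + l_f = 1.
Δm_l = +1.
E1 (Δl = ±1, |Δm_l| ≤ 1): satisfied.
E2 (Δl = 0,±2, l_i+l_f ≥ 2, |Δm_l| ≤ 2): not satisfied.

E1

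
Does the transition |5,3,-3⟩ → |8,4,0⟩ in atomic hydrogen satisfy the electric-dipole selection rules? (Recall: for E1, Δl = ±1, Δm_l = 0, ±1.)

forbidden

Initial l = 3, final l = 4, so Δl = +1. E1 requires Δl = ±1: ok.
m_l: -3 → 0 (Δm_l = +3). |Δm_l| ≤ 1 fails.
The transition is electric-dipole forbidden.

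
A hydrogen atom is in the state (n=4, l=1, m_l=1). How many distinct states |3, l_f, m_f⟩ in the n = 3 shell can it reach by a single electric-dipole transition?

4

E1 requires Δl = ±1, so l_f ∈ {0, 2}; with 0 ≤ l_f ≤ n_f−1 = 2, the allowed l_f values are {0, 2}.
For l_f = 0: m_f ∈ {m_i−1, m_i, m_i+1} ∩ [−0, 0] = {0} → 1 state.
For l_f = 2: m_f ∈ {m_i−1, m_i, m_i+1} ∩ [−2, 2] = {0, 1, 2} → 3 states.
Total: 4.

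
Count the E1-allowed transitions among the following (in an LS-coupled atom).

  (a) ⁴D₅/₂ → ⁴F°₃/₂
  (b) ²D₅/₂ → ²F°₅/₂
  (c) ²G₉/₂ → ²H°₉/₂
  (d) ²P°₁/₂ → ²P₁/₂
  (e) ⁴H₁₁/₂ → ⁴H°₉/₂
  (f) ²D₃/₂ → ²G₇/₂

5

(a) allowed
(b) allowed
(c) allowed
(d) allowed
(e) allowed
(f) forbidden (parity, ΔL, ΔJ fail)
Total allowed: 5 of 6.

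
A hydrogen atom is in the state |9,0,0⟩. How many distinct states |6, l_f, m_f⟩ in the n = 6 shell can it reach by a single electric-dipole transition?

E1 requires Δl = ±1, so l_f ∈ {-1, 1}; with 0 ≤ l_f ≤ n_f−1 = 5, the allowed l_f values are {1}.
For l_f = 1: m_f ∈ {m_i−1, m_i, m_i+1} ∩ [−1, 1] = {-1, 0, 1} → 3 states.
Total: 3.

3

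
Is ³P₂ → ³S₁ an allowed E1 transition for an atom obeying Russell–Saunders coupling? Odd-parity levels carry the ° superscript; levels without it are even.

forbidden

Initial level: S=1, L=1, J=2, parity even. Final level: S=1, L=0, J=1, parity even.
ΔL = 0, ±1 (not L=0↔0): L: 1 → 0, ΔL = -1 — ok.
Parity must change: even → even — fails.
ΔS = 0: S: 1 → 1 — ok.
ΔJ = 0, ±1 (not J=0↔0): J: 2 → 1, ΔJ = -1 — ok.
Rule(s) violated: parity.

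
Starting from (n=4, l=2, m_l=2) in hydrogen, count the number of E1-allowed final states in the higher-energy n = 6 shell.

E1 requires Δl = ±1, so l_f ∈ {1, 3}; with 0 ≤ l_f ≤ n_f−1 = 5, the allowed l_f values are {1, 3}.
For l_f = 1: m_f ∈ {m_i−1, m_i, m_i+1} ∩ [−1, 1] = {1} → 1 state.
For l_f = 3: m_f ∈ {m_i−1, m_i, m_i+1} ∩ [−3, 3] = {1, 2, 3} → 3 states.
Total: 4.

4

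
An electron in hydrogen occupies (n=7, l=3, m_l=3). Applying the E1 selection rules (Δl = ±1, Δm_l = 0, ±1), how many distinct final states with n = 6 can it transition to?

E1 requires Δl = ±1, so l_f ∈ {2, 4}; with 0 ≤ l_f ≤ n_f−1 = 5, the allowed l_f values are {2, 4}.
For l_f = 2: m_f ∈ {m_i−1, m_i, m_i+1} ∩ [−2, 2] = {2} → 1 state.
For l_f = 4: m_f ∈ {m_i−1, m_i, m_i+1} ∩ [−4, 4] = {2, 3, 4} → 3 states.
Total: 4.

4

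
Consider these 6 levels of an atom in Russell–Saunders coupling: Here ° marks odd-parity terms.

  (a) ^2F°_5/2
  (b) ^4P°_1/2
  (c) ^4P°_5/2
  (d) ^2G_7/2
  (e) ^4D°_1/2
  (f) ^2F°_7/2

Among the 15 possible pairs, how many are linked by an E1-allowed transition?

(a)–(b): forbidden (parity, ΔS, ΔL, ΔJ).
(a)–(c): forbidden (parity, ΔS, ΔL).
(a)–(d): allowed.
(a)–(e): forbidden (parity, ΔS, ΔJ).
(a)–(f): forbidden (parity).
(b)–(c): forbidden (parity, ΔJ).
(b)–(d): forbidden (ΔS, ΔL, ΔJ).
(b)–(e): forbidden (parity).
(b)–(f): forbidden (parity, ΔS, ΔL, ΔJ).
(c)–(d): forbidden (ΔS, ΔL).
(c)–(e): forbidden (parity, ΔJ).
(c)–(f): forbidden (parity, ΔS, ΔL).
(d)–(e): forbidden (ΔS, ΔL, ΔJ).
(d)–(f): allowed.
(e)–(f): forbidden (parity, ΔS, ΔJ).
Allowed pairs: 2 of 15.

2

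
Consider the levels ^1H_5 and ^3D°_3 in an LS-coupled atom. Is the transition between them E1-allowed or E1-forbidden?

Initial level: S=0, L=5, J=5, parity even. Final level: S=1, L=2, J=3, parity odd.
Parity must change: even → odd — ok.
ΔS = 0: S: 0 → 1 — fails.
ΔL = 0, ±1 (not L=0↔0): L: 5 → 2, ΔL = -3 — fails.
ΔJ = 0, ±1 (not J=0↔0): J: 5 → 3, ΔJ = -2 — fails.
Rule(s) violated: ΔS, ΔL, ΔJ.

forbidden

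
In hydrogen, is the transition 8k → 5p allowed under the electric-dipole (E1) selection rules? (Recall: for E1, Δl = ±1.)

Δl = 1 − 7 = -6; the E1 rule Δl = ±1 is violated.
The transition is electric-dipole forbidden.

forbidden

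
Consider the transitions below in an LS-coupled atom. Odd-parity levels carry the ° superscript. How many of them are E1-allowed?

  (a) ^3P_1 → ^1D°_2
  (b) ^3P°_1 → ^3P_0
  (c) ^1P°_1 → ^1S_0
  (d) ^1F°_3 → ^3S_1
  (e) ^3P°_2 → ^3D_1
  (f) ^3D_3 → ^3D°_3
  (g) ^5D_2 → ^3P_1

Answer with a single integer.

4

(a) forbidden (ΔS fails)
(b) allowed
(c) allowed
(d) forbidden (ΔS, ΔL, ΔJ fail)
(e) allowed
(f) allowed
(g) forbidden (parity, ΔS fail)
Total allowed: 4 of 7.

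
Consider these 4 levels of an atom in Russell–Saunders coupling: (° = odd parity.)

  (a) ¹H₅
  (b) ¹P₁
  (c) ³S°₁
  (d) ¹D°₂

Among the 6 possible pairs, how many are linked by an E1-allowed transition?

(a)–(b): forbidden (parity, ΔL, ΔJ).
(a)–(c): forbidden (ΔS, ΔL, ΔJ).
(a)–(d): forbidden (ΔL, ΔJ).
(b)–(c): forbidden (ΔS).
(b)–(d): allowed.
(c)–(d): forbidden (parity, ΔS, ΔL).
Allowed pairs: 1 of 6.

1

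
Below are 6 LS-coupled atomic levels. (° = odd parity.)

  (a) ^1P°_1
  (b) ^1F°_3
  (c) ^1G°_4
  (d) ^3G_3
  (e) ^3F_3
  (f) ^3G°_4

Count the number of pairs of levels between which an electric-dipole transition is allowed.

(a)–(b): forbidden (parity, ΔL, ΔJ).
(a)–(c): forbidden (parity, ΔL, ΔJ).
(a)–(d): forbidden (ΔS, ΔL, ΔJ).
(a)–(e): forbidden (ΔS, ΔL, ΔJ).
(a)–(f): forbidden (parity, ΔS, ΔL, ΔJ).
(b)–(c): forbidden (parity).
(b)–(d): forbidden (ΔS).
(b)–(e): forbidden (ΔS).
(b)–(f): forbidden (parity, ΔS).
(c)–(d): forbidden (ΔS).
(c)–(e): forbidden (ΔS).
(c)–(f): forbidden (parity, ΔS).
(d)–(e): forbidden (parity).
(d)–(f): allowed.
(e)–(f): allowed.
Allowed pairs: 2 of 15.

2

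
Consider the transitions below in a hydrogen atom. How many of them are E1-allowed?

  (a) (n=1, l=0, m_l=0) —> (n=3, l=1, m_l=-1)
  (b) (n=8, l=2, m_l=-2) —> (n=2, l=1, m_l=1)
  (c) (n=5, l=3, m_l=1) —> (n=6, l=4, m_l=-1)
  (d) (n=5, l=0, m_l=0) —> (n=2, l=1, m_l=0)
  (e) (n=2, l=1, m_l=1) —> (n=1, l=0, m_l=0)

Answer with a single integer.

(a) allowed
(b) forbidden — Δm_l = +3 (E1 requires Δm_l = 0, ±1)
(c) forbidden — Δm_l = -2 (E1 requires Δm_l = 0, ±1)
(d) allowed
(e) allowed
Total allowed: 3 of 5.

3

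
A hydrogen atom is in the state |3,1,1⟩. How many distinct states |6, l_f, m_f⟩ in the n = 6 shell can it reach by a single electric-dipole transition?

E1 requires Δl = ±1, so l_f ∈ {0, 2}; with 0 ≤ l_f ≤ n_f−1 = 5, the allowed l_f values are {0, 2}.
For l_f = 0: m_f ∈ {m_i−1, m_i, m_i+1} ∩ [−0, 0] = {0} → 1 state.
For l_f = 2: m_f ∈ {m_i−1, m_i, m_i+1} ∩ [−2, 2] = {0, 1, 2} → 3 states.
Total: 4.

4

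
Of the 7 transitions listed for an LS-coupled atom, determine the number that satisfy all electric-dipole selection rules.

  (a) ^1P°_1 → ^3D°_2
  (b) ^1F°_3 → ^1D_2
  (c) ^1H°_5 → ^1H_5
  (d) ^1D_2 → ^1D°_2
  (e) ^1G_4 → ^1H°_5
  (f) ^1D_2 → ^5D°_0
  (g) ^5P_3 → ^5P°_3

5

(a) forbidden (parity, ΔS fail)
(b) allowed
(c) allowed
(d) allowed
(e) allowed
(f) forbidden (ΔS, ΔJ fail)
(g) allowed
Total allowed: 5 of 7.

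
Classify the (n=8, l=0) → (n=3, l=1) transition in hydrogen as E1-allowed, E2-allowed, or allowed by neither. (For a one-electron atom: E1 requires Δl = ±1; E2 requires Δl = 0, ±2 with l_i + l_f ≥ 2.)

Δl = 1 − 0 = +1; l_i + l_f = 1.
E1 (Δl = ±1): satisfied.
E2 (Δl = 0,±2, l_i+l_f ≥ 2): not satisfied.

E1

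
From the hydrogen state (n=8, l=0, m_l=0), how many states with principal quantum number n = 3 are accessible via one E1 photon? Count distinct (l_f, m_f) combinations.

E1 requires Δl = ±1, so l_f ∈ {-1, 1}; with 0 ≤ l_f ≤ n_f−1 = 2, the allowed l_f values are {1}.
For l_f = 1: m_f ∈ {m_i−1, m_i, m_i+1} ∩ [−1, 1] = {-1, 0, 1} → 3 states.
Total: 3.

3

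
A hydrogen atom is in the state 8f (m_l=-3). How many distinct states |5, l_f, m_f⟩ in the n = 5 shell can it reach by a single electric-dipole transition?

4

E1 requires Δl = ±1, so l_f ∈ {2, 4}; with 0 ≤ l_f ≤ n_f−1 = 4, the allowed l_f values are {2, 4}.
For l_f = 2: m_f ∈ {m_i−1, m_i, m_i+1} ∩ [−2, 2] = {-2} → 1 state.
For l_f = 4: m_f ∈ {m_i−1, m_i, m_i+1} ∩ [−4, 4] = {-4, -3, -2} → 3 states.
Total: 4.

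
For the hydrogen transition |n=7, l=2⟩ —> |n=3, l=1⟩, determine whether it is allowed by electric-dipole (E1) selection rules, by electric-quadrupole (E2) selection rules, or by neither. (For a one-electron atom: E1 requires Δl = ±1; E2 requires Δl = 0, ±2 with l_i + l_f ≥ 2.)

Δl = 1 − 2 = -1; l_i + l_f = 3.
E1 (Δl = ±1): satisfied.
E2 (Δl = 0,±2, l_i+l_f ≥ 2): not satisfied.

E1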